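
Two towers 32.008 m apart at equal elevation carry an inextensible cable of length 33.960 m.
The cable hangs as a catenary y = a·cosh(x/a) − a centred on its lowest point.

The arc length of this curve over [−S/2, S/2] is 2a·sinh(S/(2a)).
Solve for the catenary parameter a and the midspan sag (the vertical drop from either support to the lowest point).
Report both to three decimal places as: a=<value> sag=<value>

seed: a₀ = √(S³/(24(L−S))) = √(32.008³/(24·1.952)) = 26.457103
iter 1: u=0.604904  f(a)=+3.603e-02  f'(a)=-1.530e-01  a ← 26.457103 − (+3.603e-02/-1.530e-01) = 26.692516
iter 2: u=0.599569  f(a)=+4.865e-04  f'(a)=-1.489e-01  a ← 26.692516 − (+4.865e-04/-1.489e-01) = 26.695783
iter 3: u=0.599495  f(a)=+9.141e-08  f'(a)=-1.489e-01  a ← 26.695783 − (+9.141e-08/-1.489e-01) = 26.695784
iter 4: u=0.599495  f(a)=+7.105e-15  f'(a)=-1.489e-01  a ← 26.695784 − (+7.105e-15/-1.489e-01) = 26.695784
converged: |Δa| < 1e-12 after 4 iterations
sag = a·(cosh(S/(2a)) − 1) = 26.695784·(cosh(0.599495) − 1) = 4.942567
T_max/T_min = cosh(S/(2a)) = 1.185144

a=26.696 sag=4.943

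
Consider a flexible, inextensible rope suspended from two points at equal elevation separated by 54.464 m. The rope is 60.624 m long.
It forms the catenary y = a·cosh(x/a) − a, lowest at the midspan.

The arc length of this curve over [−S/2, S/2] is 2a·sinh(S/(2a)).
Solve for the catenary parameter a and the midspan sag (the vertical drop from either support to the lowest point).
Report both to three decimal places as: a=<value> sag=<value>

seed: a₀ = √(S³/(24(L−S))) = √(54.464³/(24·6.160)) = 33.057372
iter 1: u=0.823780  f(a)=+2.124e-01  f'(a)=-3.986e-01  a ← 33.057372 − (+2.124e-01/-3.986e-01) = 33.590296
iter 2: u=0.810710  f(a)=+5.246e-03  f'(a)=-3.791e-01  a ← 33.590296 − (+5.246e-03/-3.791e-01) = 33.604133
iter 3: u=0.810377  f(a)=+3.379e-06  f'(a)=-3.786e-01  a ← 33.604133 − (+3.379e-06/-3.786e-01) = 33.604142
iter 4: u=0.810376  f(a)=+1.407e-12  f'(a)=-3.786e-01  a ← 33.604142 − (+1.407e-12/-3.786e-01) = 33.604142
converged: |Δa| < 1e-12 after 4 iterations
sag = a·(cosh(S/(2a)) − 1) = 33.604142·(cosh(0.810376) − 1) = 11.651308
T_max/T_min = cosh(S/(2a)) = 1.346722

a=33.604 sag=11.651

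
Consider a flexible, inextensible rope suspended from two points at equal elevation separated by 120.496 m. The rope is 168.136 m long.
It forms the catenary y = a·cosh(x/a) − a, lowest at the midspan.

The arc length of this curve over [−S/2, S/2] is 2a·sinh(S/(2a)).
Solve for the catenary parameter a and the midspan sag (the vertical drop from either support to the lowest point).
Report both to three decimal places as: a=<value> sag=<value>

seed: a₀ = √(S³/(24(L−S))) = √(120.496³/(24·47.640)) = 39.117172
iter 1: u=1.540193  f(a)=+5.980e+00  f'(a)=-3.065e+00  a ← 39.117172 − (+5.980e+00/-3.065e+00) = 41.068555
iter 2: u=1.467010  f(a)=+4.766e-01  f'(a)=-2.594e+00  a ← 41.068555 − (+4.766e-01/-2.594e+00) = 41.252302
iter 3: u=1.460476  f(a)=+3.607e-03  f'(a)=-2.555e+00  a ← 41.252302 − (+3.607e-03/-2.555e+00) = 41.253714
iter 4: u=1.460426  f(a)=+2.100e-07  f'(a)=-2.555e+00  a ← 41.253714 − (+2.100e-07/-2.555e+00) = 41.253714
iter 5: u=1.460426  f(a)=+0.000e+00  f'(a)=-2.555e+00  a ← 41.253714 − (+0.000e+00/-2.555e+00) = 41.253714
converged: |Δa| < 1e-12 after 5 iterations
sag = a·(cosh(S/(2a)) − 1) = 41.253714·(cosh(1.460426) − 1) = 52.390814
T_max/T_min = cosh(S/(2a)) = 2.269966

a=41.254 sag=52.391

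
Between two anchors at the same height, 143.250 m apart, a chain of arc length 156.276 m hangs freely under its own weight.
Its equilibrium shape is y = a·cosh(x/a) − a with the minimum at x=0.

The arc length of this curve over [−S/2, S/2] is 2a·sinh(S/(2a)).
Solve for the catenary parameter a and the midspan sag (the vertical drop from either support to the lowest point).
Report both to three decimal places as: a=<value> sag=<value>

seed: a₀ = √(S³/(24(L−S))) = √(143.250³/(24·13.026)) = 96.968525
iter 1: u=0.738642  f(a)=+3.600e-01  f'(a)=-2.836e-01  a ← 96.968525 − (+3.600e-01/-2.836e-01) = 98.237851
iter 2: u=0.729098  f(a)=+7.191e-03  f'(a)=-2.724e-01  a ← 98.237851 − (+7.191e-03/-2.724e-01) = 98.264250
iter 3: u=0.728902  f(a)=+2.998e-06  f'(a)=-2.722e-01  a ← 98.264250 − (+2.998e-06/-2.722e-01) = 98.264261
iter 4: u=0.728902  f(a)=+5.116e-13  f'(a)=-2.722e-01  a ← 98.264261 − (+5.116e-13/-2.722e-01) = 98.264261
converged: |Δa| < 1e-12 after 4 iterations
sag = a·(cosh(S/(2a)) − 1) = 98.264261·(cosh(0.728902) − 1) = 27.280201
T_max/T_min = cosh(S/(2a)) = 1.277621

a=98.264 sag=27.280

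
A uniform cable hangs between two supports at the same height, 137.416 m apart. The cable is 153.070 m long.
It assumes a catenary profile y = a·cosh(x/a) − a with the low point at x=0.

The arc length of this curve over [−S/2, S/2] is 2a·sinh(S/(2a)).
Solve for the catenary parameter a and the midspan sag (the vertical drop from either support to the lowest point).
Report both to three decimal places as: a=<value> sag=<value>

seed: a₀ = √(S³/(24(L−S))) = √(137.416³/(24·15.654)) = 83.107012
iter 1: u=0.826741  f(a)=+5.438e-01  f'(a)=-4.031e-01  a ← 83.107012 − (+5.438e-01/-4.031e-01) = 84.455957
iter 2: u=0.813536  f(a)=+1.352e-02  f'(a)=-3.833e-01  a ← 84.455957 − (+1.352e-02/-3.833e-01) = 84.491236
iter 3: u=0.813197  f(a)=+8.835e-06  f'(a)=-3.828e-01  a ← 84.491236 − (+8.835e-06/-3.828e-01) = 84.491259
iter 4: u=0.813197  f(a)=+3.780e-12  f'(a)=-3.828e-01  a ← 84.491259 − (+3.780e-12/-3.828e-01) = 84.491259
converged: |Δa| < 1e-12 after 4 iterations
sag = a·(cosh(S/(2a)) − 1) = 84.491259·(cosh(0.813197) − 1) = 29.510403
T_max/T_min = cosh(S/(2a)) = 1.349272

a=84.491 sag=29.510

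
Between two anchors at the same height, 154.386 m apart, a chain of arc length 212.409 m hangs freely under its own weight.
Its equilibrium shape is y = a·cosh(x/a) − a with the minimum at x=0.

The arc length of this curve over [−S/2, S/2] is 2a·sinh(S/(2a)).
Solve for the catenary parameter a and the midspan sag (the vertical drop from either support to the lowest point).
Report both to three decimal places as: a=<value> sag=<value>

a=54.084 sag=65.099

seed: a₀ = √(S³/(24(L−S))) = √(154.386³/(24·58.023)) = 51.405095
iter 1: u=1.501661  f(a)=+6.905e+00  f'(a)=-2.809e+00  a ← 51.405095 − (+6.905e+00/-2.809e+00) = 53.862838
iter 2: u=1.433140  f(a)=+5.261e-01  f'(a)=-2.396e+00  a ← 53.862838 − (+5.261e-01/-2.396e+00) = 54.082385
iter 3: u=1.427322  f(a)=+3.610e-03  f'(a)=-2.363e+00  a ← 54.082385 − (+3.610e-03/-2.363e+00) = 54.083913
iter 4: u=1.427282  f(a)=+1.726e-07  f'(a)=-2.363e+00  a ← 54.083913 − (+1.726e-07/-2.363e+00) = 54.083913
iter 5: u=1.427282  f(a)=+5.684e-14  f'(a)=-2.363e+00  a ← 54.083913 − (+5.684e-14/-2.363e+00) = 54.083913
converged: |Δa| < 1e-12 after 5 iterations
sag = a·(cosh(S/(2a)) − 1) = 54.083913·(cosh(1.427282) − 1) = 65.098575
T_max/T_min = cosh(S/(2a)) = 2.203659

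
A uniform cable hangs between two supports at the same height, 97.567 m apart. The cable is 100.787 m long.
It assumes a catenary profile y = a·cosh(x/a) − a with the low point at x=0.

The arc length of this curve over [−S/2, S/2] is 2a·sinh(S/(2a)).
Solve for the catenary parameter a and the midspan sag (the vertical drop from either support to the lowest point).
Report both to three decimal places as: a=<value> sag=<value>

seed: a₀ = √(S³/(24(L−S))) = √(97.567³/(24·3.220)) = 109.627843
iter 1: u=0.444992  f(a)=+3.203e-02  f'(a)=-5.992e-02  a ← 109.627843 − (+3.203e-02/-5.992e-02) = 110.162454
iter 2: u=0.442832  f(a)=+2.358e-04  f'(a)=-5.904e-02  a ← 110.162454 − (+2.358e-04/-5.904e-02) = 110.166449
iter 3: u=0.442816  f(a)=+1.299e-08  f'(a)=-5.903e-02  a ← 110.166449 − (+1.299e-08/-5.903e-02) = 110.166449
iter 4: u=0.442816  f(a)=-1.421e-14  f'(a)=-5.903e-02  a ← 110.166449 − (-1.421e-14/-5.903e-02) = 110.166449
converged: |Δa| < 1e-12 after 4 iterations
sag = a·(cosh(S/(2a)) − 1) = 110.166449·(cosh(0.442816) − 1) = 10.978717
T_max/T_min = cosh(S/(2a)) = 1.099656

a=110.166 sag=10.979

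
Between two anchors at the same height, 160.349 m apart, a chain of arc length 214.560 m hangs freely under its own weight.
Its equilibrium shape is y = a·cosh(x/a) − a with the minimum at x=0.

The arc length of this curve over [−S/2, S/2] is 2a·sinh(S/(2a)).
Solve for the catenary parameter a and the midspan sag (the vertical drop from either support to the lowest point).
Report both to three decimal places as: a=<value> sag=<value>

seed: a₀ = √(S³/(24(L−S))) = √(160.349³/(24·54.211)) = 56.292437
iter 1: u=1.424250  f(a)=+5.771e+00  f'(a)=-2.346e+00  a ← 56.292437 − (+5.771e+00/-2.346e+00) = 58.752434
iter 2: u=1.364616  f(a)=+3.999e-01  f'(a)=-2.031e+00  a ← 58.752434 − (+3.999e-01/-2.031e+00) = 58.949297
iter 3: u=1.360059  f(a)=+2.236e-03  f'(a)=-2.009e+00  a ← 58.949297 − (+2.236e-03/-2.009e+00) = 58.950411
iter 4: u=1.360033  f(a)=+7.075e-08  f'(a)=-2.009e+00  a ← 58.950411 − (+7.075e-08/-2.009e+00) = 58.950411
iter 5: u=1.360033  f(a)=+2.842e-14  f'(a)=-2.009e+00  a ← 58.950411 − (+2.842e-14/-2.009e+00) = 58.950411
converged: |Δa| < 1e-12 after 5 iterations
sag = a·(cosh(S/(2a)) − 1) = 58.950411·(cosh(1.360033) − 1) = 63.459349
T_max/T_min = cosh(S/(2a)) = 2.076487

a=58.950 sag=63.459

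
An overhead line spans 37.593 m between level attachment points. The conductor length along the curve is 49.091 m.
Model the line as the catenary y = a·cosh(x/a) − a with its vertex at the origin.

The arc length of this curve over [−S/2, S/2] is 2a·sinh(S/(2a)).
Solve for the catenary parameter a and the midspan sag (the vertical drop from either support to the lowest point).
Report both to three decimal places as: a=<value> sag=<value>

seed: a₀ = √(S³/(24(L−S))) = √(37.593³/(24·11.498)) = 13.875342
iter 1: u=1.354669  f(a)=+1.102e+00  f'(a)=-1.982e+00  a ← 13.875342 − (+1.102e+00/-1.982e+00) = 14.431475
iter 2: u=1.302466  f(a)=+6.974e-02  f'(a)=-1.739e+00  a ← 14.431475 − (+6.974e-02/-1.739e+00) = 14.471588
iter 3: u=1.298855  f(a)=+3.208e-04  f'(a)=-1.723e+00  a ← 14.471588 − (+3.208e-04/-1.723e+00) = 14.471774
iter 4: u=1.298839  f(a)=+6.858e-09  f'(a)=-1.722e+00  a ← 14.471774 − (+6.858e-09/-1.722e+00) = 14.471774
iter 5: u=1.298839  f(a)=-1.421e-14  f'(a)=-1.722e+00  a ← 14.471774 − (-1.421e-14/-1.722e+00) = 14.471774
converged: |Δa| < 1e-12 after 5 iterations
sag = a·(cosh(S/(2a)) − 1) = 14.471774·(cosh(1.298839) − 1) = 14.022327
T_max/T_min = cosh(S/(2a)) = 1.968943

a=14.472 sag=14.022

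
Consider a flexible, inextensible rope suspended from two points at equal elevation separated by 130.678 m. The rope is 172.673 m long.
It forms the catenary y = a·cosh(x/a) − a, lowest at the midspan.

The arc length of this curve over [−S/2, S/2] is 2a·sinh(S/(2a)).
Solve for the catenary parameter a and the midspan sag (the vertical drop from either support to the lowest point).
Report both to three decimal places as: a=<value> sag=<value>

a=49.173 sag=50.185

seed: a₀ = √(S³/(24(L−S))) = √(130.678³/(24·41.995)) = 47.054299
iter 1: u=1.388587  f(a)=+4.240e+00  f'(a)=-2.154e+00  a ← 47.054299 − (+4.240e+00/-2.154e+00) = 49.022831
iter 2: u=1.332828  f(a)=+2.806e-01  f'(a)=-1.877e+00  a ← 49.022831 − (+2.806e-01/-1.877e+00) = 49.172288
iter 3: u=1.328777  f(a)=+1.421e-03  f'(a)=-1.858e+00  a ← 49.172288 − (+1.421e-03/-1.858e+00) = 49.173053
iter 4: u=1.328756  f(a)=+3.688e-08  f'(a)=-1.858e+00  a ← 49.173053 − (+3.688e-08/-1.858e+00) = 49.173053
iter 5: u=1.328756  f(a)=+0.000e+00  f'(a)=-1.858e+00  a ← 49.173053 − (+0.000e+00/-1.858e+00) = 49.173053
converged: |Δa| < 1e-12 after 5 iterations
sag = a·(cosh(S/(2a)) − 1) = 49.173053·(cosh(1.328756) − 1) = 50.184787
T_max/T_min = cosh(S/(2a)) = 2.020575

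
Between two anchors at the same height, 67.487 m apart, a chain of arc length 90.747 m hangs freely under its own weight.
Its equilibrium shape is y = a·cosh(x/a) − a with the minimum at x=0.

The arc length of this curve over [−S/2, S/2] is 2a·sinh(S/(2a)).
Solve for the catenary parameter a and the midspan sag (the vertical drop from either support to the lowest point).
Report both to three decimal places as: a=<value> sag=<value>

a=24.593 sag=27.017

seed: a₀ = √(S³/(24(L−S))) = √(67.487³/(24·23.260)) = 23.464954
iter 1: u=1.438038  f(a)=+2.527e+00  f'(a)=-2.424e+00  a ← 23.464954 − (+2.527e+00/-2.424e+00) = 24.507420
iter 2: u=1.376869  f(a)=+1.782e-01  f'(a)=-2.093e+00  a ← 24.507420 − (+1.782e-01/-2.093e+00) = 24.592530
iter 3: u=1.372104  f(a)=+1.034e-03  f'(a)=-2.069e+00  a ← 24.592530 − (+1.034e-03/-2.069e+00) = 24.593030
iter 4: u=1.372076  f(a)=+3.528e-08  f'(a)=-2.069e+00  a ← 24.593030 − (+3.528e-08/-2.069e+00) = 24.593030
iter 5: u=1.372076  f(a)=+0.000e+00  f'(a)=-2.069e+00  a ← 24.593030 − (+0.000e+00/-2.069e+00) = 24.593030
converged: |Δa| < 1e-12 after 5 iterations
sag = a·(cosh(S/(2a)) − 1) = 24.593030·(cosh(1.372076) − 1) = 27.016772
T_max/T_min = cosh(S/(2a)) = 2.098554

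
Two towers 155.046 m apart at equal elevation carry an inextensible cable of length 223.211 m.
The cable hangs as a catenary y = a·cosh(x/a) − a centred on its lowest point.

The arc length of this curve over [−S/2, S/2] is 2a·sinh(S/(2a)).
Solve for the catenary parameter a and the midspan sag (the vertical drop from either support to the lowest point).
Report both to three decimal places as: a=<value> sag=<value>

a=50.607 sag=71.936

seed: a₀ = √(S³/(24(L−S))) = √(155.046³/(24·68.165)) = 47.731437
iter 1: u=1.624150  f(a)=+9.576e+00  f'(a)=-3.684e+00  a ← 47.731437 − (+9.576e+00/-3.684e+00) = 50.330763
iter 2: u=1.540271  f(a)=+8.379e-01  f'(a)=-3.065e+00  a ← 50.330763 − (+8.379e-01/-3.065e+00) = 50.604119
iter 3: u=1.531950  f(a)=+7.774e-03  f'(a)=-3.009e+00  a ← 50.604119 − (+7.774e-03/-3.009e+00) = 50.606703
iter 4: u=1.531872  f(a)=+6.828e-07  f'(a)=-3.008e+00  a ← 50.606703 − (+6.828e-07/-3.008e+00) = 50.606703
iter 5: u=1.531872  f(a)=+5.684e-14  f'(a)=-3.008e+00  a ← 50.606703 − (+5.684e-14/-3.008e+00) = 50.606703
converged: |Δa| < 1e-12 after 5 iterations
sag = a·(cosh(S/(2a)) − 1) = 50.606703·(cosh(1.531872) − 1) = 71.936457
T_max/T_min = cosh(S/(2a)) = 2.421481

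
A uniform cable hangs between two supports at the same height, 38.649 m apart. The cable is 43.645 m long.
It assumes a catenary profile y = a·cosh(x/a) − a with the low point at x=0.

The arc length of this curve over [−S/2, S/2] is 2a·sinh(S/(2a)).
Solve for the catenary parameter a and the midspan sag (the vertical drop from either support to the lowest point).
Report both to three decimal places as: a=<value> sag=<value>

a=22.356 sag=8.885

seed: a₀ = √(S³/(24(L−S))) = √(38.649³/(24·4.996)) = 21.942725
iter 1: u=0.880679  f(a)=+1.974e-01  f'(a)=-4.917e-01  a ← 21.942725 − (+1.974e-01/-4.917e-01) = 22.344127
iter 2: u=0.864858  f(a)=+5.546e-03  f'(a)=-4.644e-01  a ← 22.344127 − (+5.546e-03/-4.644e-01) = 22.356069
iter 3: u=0.864396  f(a)=+4.660e-06  f'(a)=-4.636e-01  a ← 22.356069 − (+4.660e-06/-4.636e-01) = 22.356079
iter 4: u=0.864396  f(a)=+3.290e-12  f'(a)=-4.636e-01  a ← 22.356079 − (+3.290e-12/-4.636e-01) = 22.356079
converged: |Δa| < 1e-12 after 4 iterations
sag = a·(cosh(S/(2a)) − 1) = 22.356079·(cosh(0.864396) − 1) = 8.885172
T_max/T_min = cosh(S/(2a)) = 1.397439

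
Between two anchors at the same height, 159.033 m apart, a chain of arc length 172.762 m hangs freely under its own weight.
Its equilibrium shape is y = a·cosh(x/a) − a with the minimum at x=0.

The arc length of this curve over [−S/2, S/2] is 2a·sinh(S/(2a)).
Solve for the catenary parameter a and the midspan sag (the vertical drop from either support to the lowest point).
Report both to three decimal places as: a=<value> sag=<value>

seed: a₀ = √(S³/(24(L−S))) = √(159.033³/(24·13.729)) = 110.485632
iter 1: u=0.719700  f(a)=+3.600e-01  f'(a)=-2.616e-01  a ← 110.485632 − (+3.600e-01/-2.616e-01) = 111.861507
iter 2: u=0.710848  f(a)=+6.835e-03  f'(a)=-2.518e-01  a ← 111.861507 − (+6.835e-03/-2.518e-01) = 111.888652
iter 3: u=0.710675  f(a)=+2.570e-06  f'(a)=-2.516e-01  a ← 111.888652 − (+2.570e-06/-2.516e-01) = 111.888662
iter 4: u=0.710675  f(a)=+3.695e-13  f'(a)=-2.516e-01  a ← 111.888662 − (+3.695e-13/-2.516e-01) = 111.888662
converged: |Δa| < 1e-12 after 4 iterations
sag = a·(cosh(S/(2a)) − 1) = 111.888662·(cosh(0.710675) − 1) = 29.464618
T_max/T_min = cosh(S/(2a)) = 1.263339

a=111.889 sag=29.465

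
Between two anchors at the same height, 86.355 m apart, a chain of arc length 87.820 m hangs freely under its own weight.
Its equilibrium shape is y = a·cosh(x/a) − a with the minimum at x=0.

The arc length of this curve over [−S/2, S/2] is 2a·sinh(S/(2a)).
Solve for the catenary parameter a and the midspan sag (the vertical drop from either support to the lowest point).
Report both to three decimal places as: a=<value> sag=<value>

seed: a₀ = √(S³/(24(L−S))) = √(86.355³/(24·1.465)) = 135.333963
iter 1: u=0.319044  f(a)=+7.474e-03  f'(a)=-2.187e-02  a ← 135.333963 − (+7.474e-03/-2.187e-02) = 135.675696
iter 2: u=0.318240  f(a)=+2.840e-05  f'(a)=-2.171e-02  a ← 135.675696 − (+2.840e-05/-2.171e-02) = 135.677004
iter 3: u=0.318237  f(a)=+4.137e-10  f'(a)=-2.170e-02  a ← 135.677004 − (+4.137e-10/-2.170e-02) = 135.677005
iter 4: u=0.318237  f(a)=+0.000e+00  f'(a)=-2.170e-02  a ← 135.677005 − (+0.000e+00/-2.170e-02) = 135.677005
converged: |Δa| < 1e-12 after 4 iterations
sag = a·(cosh(S/(2a)) − 1) = 135.677005·(cosh(0.318237) − 1) = 6.928527
T_max/T_min = cosh(S/(2a)) = 1.051066

a=135.677 sag=6.929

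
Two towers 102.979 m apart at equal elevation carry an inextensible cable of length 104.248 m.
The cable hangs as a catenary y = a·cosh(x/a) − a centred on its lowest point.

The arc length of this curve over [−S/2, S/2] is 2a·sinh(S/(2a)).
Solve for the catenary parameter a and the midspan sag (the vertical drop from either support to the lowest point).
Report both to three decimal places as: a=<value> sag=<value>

seed: a₀ = √(S³/(24(L−S))) = √(102.979³/(24·1.269)) = 189.359271
iter 1: u=0.271914  f(a)=+4.700e-03  f'(a)=-1.350e-02  a ← 189.359271 − (+4.700e-03/-1.350e-02) = 189.707326
iter 2: u=0.271415  f(a)=+1.299e-05  f'(a)=-1.343e-02  a ← 189.707326 − (+1.299e-05/-1.343e-02) = 189.708293
iter 3: u=0.271414  f(a)=+9.982e-11  f'(a)=-1.343e-02  a ← 189.708293 − (+9.982e-11/-1.343e-02) = 189.708293
iter 4: u=0.271414  f(a)=+1.421e-14  f'(a)=-1.343e-02  a ← 189.708293 − (+1.421e-14/-1.343e-02) = 189.708293
converged: |Δa| < 1e-12 after 4 iterations
sag = a·(cosh(S/(2a)) − 1) = 189.708293·(cosh(0.271414) − 1) = 7.030488
T_max/T_min = cosh(S/(2a)) = 1.037059

a=189.708 sag=7.030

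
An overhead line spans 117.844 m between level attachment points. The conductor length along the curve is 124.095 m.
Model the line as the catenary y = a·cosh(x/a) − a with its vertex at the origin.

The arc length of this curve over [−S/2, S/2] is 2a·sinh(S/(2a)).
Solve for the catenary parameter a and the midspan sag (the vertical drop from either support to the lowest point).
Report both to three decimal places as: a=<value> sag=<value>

a=105.264 sag=16.926

seed: a₀ = √(S³/(24(L−S))) = √(117.844³/(24·6.251)) = 104.443362
iter 1: u=0.564153  f(a)=+1.002e-01  f'(a)=-1.236e-01  a ← 104.443362 − (+1.002e-01/-1.236e-01) = 105.254598
iter 2: u=0.559805  f(a)=+1.180e-03  f'(a)=-1.207e-01  a ← 105.254598 − (+1.180e-03/-1.207e-01) = 105.264376
iter 3: u=0.559753  f(a)=+1.678e-07  f'(a)=-1.206e-01  a ← 105.264376 − (+1.678e-07/-1.206e-01) = 105.264377
iter 4: u=0.559753  f(a)=+0.000e+00  f'(a)=-1.206e-01  a ← 105.264377 − (+0.000e+00/-1.206e-01) = 105.264377
converged: |Δa| < 1e-12 after 4 iterations
sag = a·(cosh(S/(2a)) − 1) = 105.264377·(cosh(0.559753) − 1) = 16.925972
T_max/T_min = cosh(S/(2a)) = 1.160795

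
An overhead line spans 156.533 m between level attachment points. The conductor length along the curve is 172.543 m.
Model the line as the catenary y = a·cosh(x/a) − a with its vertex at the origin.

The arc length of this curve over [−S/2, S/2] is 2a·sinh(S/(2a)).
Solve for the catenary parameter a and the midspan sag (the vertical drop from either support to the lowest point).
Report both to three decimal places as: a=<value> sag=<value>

seed: a₀ = √(S³/(24(L−S))) = √(156.533³/(24·16.010)) = 99.909682
iter 1: u=0.783373  f(a)=+4.985e-01  f'(a)=-3.406e-01  a ← 99.909682 − (+4.985e-01/-3.406e-01) = 101.373259
iter 2: u=0.772063  f(a)=+1.116e-02  f'(a)=-3.255e-01  a ← 101.373259 − (+1.116e-02/-3.255e-01) = 101.407561
iter 3: u=0.771801  f(a)=+5.885e-06  f'(a)=-3.251e-01  a ← 101.407561 − (+5.885e-06/-3.251e-01) = 101.407579
iter 4: u=0.771801  f(a)=+1.620e-12  f'(a)=-3.251e-01  a ← 101.407579 − (+1.620e-12/-3.251e-01) = 101.407579
converged: |Δa| < 1e-12 after 4 iterations
sag = a·(cosh(S/(2a)) − 1) = 101.407579·(cosh(0.771801) − 1) = 31.732456
T_max/T_min = cosh(S/(2a)) = 1.312920

a=101.408 sag=31.732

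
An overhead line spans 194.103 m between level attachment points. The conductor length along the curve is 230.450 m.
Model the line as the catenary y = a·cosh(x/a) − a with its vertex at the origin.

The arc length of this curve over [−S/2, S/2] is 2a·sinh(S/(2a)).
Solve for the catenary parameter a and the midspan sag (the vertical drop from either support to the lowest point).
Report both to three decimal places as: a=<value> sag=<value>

seed: a₀ = √(S³/(24(L−S))) = √(194.103³/(24·36.347)) = 91.560565
iter 1: u=1.059971  f(a)=+2.097e+00  f'(a)=-8.868e-01  a ← 91.560565 − (+2.097e+00/-8.868e-01) = 93.925630
iter 2: u=1.033280  f(a)=+8.401e-02  f'(a)=-8.170e-01  a ← 93.925630 − (+8.401e-02/-8.170e-01) = 94.028454
iter 3: u=1.032150  f(a)=+1.473e-04  f'(a)=-8.142e-01  a ← 94.028454 − (+1.473e-04/-8.142e-01) = 94.028635
iter 4: u=1.032148  f(a)=+4.542e-10  f'(a)=-8.142e-01  a ← 94.028635 − (+4.542e-10/-8.142e-01) = 94.028635
iter 5: u=1.032148  f(a)=+5.684e-14  f'(a)=-8.142e-01  a ← 94.028635 − (+5.684e-14/-8.142e-01) = 94.028635
converged: |Δa| < 1e-12 after 5 iterations
sag = a·(cosh(S/(2a)) − 1) = 94.028635·(cosh(1.032148) − 1) = 54.693202
T_max/T_min = cosh(S/(2a)) = 1.581665

a=94.029 sag=54.693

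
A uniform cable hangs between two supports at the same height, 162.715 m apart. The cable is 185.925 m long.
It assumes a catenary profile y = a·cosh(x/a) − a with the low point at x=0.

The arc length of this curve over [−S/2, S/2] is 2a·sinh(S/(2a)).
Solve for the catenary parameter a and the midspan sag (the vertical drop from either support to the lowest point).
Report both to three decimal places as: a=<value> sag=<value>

a=89.765 sag=39.463

seed: a₀ = √(S³/(24(L−S))) = √(162.715³/(24·23.210)) = 87.942376
iter 1: u=0.925123  f(a)=+1.014e+00  f'(a)=-5.744e-01  a ← 87.942376 − (+1.014e+00/-5.744e-01) = 89.707096
iter 2: u=0.906924  f(a)=+3.132e-02  f'(a)=-5.394e-01  a ← 89.707096 − (+3.132e-02/-5.394e-01) = 89.765151
iter 3: u=0.906337  f(a)=+3.200e-05  f'(a)=-5.383e-01  a ← 89.765151 − (+3.200e-05/-5.383e-01) = 89.765211
iter 4: u=0.906337  f(a)=+3.351e-11  f'(a)=-5.383e-01  a ← 89.765211 − (+3.351e-11/-5.383e-01) = 89.765211
converged: |Δa| < 1e-12 after 4 iterations
sag = a·(cosh(S/(2a)) − 1) = 89.765211·(cosh(0.906337) − 1) = 39.462571
T_max/T_min = cosh(S/(2a)) = 1.439620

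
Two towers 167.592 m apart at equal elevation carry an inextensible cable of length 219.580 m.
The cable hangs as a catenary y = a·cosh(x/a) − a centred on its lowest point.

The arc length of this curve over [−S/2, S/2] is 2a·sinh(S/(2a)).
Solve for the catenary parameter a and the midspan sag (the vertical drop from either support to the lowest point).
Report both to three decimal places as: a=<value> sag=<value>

a=64.097 sag=63.034

seed: a₀ = √(S³/(24(L−S))) = √(167.592³/(24·51.988)) = 61.421830
iter 1: u=1.364271  f(a)=+5.058e+00  f'(a)=-2.030e+00  a ← 61.421830 − (+5.058e+00/-2.030e+00) = 63.914044
iter 2: u=1.311073  f(a)=+3.241e-01  f'(a)=-1.777e+00  a ← 63.914044 − (+3.241e-01/-1.777e+00) = 64.096453
iter 3: u=1.307342  f(a)=+1.533e-03  f'(a)=-1.760e+00  a ← 64.096453 − (+1.533e-03/-1.760e+00) = 64.097324
iter 4: u=1.307324  f(a)=+3.463e-08  f'(a)=-1.760e+00  a ← 64.097324 − (+3.463e-08/-1.760e+00) = 64.097324
iter 5: u=1.307324  f(a)=+0.000e+00  f'(a)=-1.760e+00  a ← 64.097324 − (+0.000e+00/-1.760e+00) = 64.097324
converged: |Δa| < 1e-12 after 5 iterations
sag = a·(cosh(S/(2a)) − 1) = 64.097324·(cosh(1.307324) − 1) = 63.033754
T_max/T_min = cosh(S/(2a)) = 1.983407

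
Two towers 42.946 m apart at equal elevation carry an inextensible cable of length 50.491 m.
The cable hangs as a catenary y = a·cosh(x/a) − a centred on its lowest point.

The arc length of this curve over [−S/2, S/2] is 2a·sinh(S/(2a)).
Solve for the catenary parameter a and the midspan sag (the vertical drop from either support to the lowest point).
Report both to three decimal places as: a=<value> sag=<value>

a=21.445 sag=11.679

seed: a₀ = √(S³/(24(L−S))) = √(42.946³/(24·7.545)) = 20.914565
iter 1: u=1.026701  f(a)=+4.078e-01  f'(a)=-8.005e-01  a ← 20.914565 − (+4.078e-01/-8.005e-01) = 21.423999
iter 2: u=1.002287  f(a)=+1.537e-02  f'(a)=-7.411e-01  a ← 21.423999 − (+1.537e-02/-7.411e-01) = 21.444744
iter 3: u=1.001318  f(a)=+2.375e-05  f'(a)=-7.389e-01  a ← 21.444744 − (+2.375e-05/-7.389e-01) = 21.444776
iter 4: u=1.001316  f(a)=+5.689e-11  f'(a)=-7.389e-01  a ← 21.444776 − (+5.689e-11/-7.389e-01) = 21.444776
iter 5: u=1.001316  f(a)=+7.105e-15  f'(a)=-7.389e-01  a ← 21.444776 − (+7.105e-15/-7.389e-01) = 21.444776
converged: |Δa| < 1e-12 after 5 iterations
sag = a·(cosh(S/(2a)) − 1) = 21.444776·(cosh(1.001316) − 1) = 11.679440
T_max/T_min = cosh(S/(2a)) = 1.544629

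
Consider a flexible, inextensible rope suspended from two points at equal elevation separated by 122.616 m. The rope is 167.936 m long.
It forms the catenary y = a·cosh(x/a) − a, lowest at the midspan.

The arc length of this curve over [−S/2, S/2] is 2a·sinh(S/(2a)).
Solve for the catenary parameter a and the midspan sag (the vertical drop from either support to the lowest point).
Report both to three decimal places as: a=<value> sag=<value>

a=43.281 sag=51.185

seed: a₀ = √(S³/(24(L−S))) = √(122.616³/(24·45.320)) = 41.168984
iter 1: u=1.489179  f(a)=+5.299e+00  f'(a)=-2.730e+00  a ← 41.168984 − (+5.299e+00/-2.730e+00) = 43.109818
iter 2: u=1.422135  f(a)=+3.978e-01  f'(a)=-2.334e+00  a ← 43.109818 − (+3.978e-01/-2.334e+00) = 43.280208
iter 3: u=1.416537  f(a)=+2.643e-03  f'(a)=-2.303e+00  a ← 43.280208 − (+2.643e-03/-2.303e+00) = 43.281355
iter 4: u=1.416499  f(a)=+1.184e-07  f'(a)=-2.303e+00  a ← 43.281355 − (+1.184e-07/-2.303e+00) = 43.281356
iter 5: u=1.416499  f(a)=-2.842e-14  f'(a)=-2.303e+00  a ← 43.281356 − (-2.842e-14/-2.303e+00) = 43.281356
converged: |Δa| < 1e-12 after 5 iterations
sag = a·(cosh(S/(2a)) − 1) = 43.281356·(cosh(1.416499) − 1) = 51.185045
T_max/T_min = cosh(S/(2a)) = 2.182612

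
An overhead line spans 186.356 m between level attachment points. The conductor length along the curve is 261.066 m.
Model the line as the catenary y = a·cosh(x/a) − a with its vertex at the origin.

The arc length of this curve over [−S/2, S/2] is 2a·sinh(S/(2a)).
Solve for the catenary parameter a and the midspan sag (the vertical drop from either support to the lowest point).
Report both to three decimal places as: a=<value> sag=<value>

a=63.403 sag=81.714

seed: a₀ = √(S³/(24(L−S))) = √(186.356³/(24·74.710)) = 60.078638
iter 1: u=1.550934  f(a)=+9.518e+00  f'(a)=-3.139e+00  a ← 60.078638 − (+9.518e+00/-3.139e+00) = 63.110608
iter 2: u=1.476424  f(a)=+7.679e-01  f'(a)=-2.651e+00  a ← 63.110608 − (+7.679e-01/-2.651e+00) = 63.400265
iter 3: u=1.469678  f(a)=+5.969e-03  f'(a)=-2.610e+00  a ← 63.400265 − (+5.969e-03/-2.610e+00) = 63.402552
iter 4: u=1.469625  f(a)=+3.668e-07  f'(a)=-2.610e+00  a ← 63.402552 − (+3.668e-07/-2.610e+00) = 63.402553
iter 5: u=1.469625  f(a)=+5.684e-14  f'(a)=-2.610e+00  a ← 63.402553 − (+5.684e-14/-2.610e+00) = 63.402553
converged: |Δa| < 1e-12 after 5 iterations
sag = a·(cosh(S/(2a)) − 1) = 63.402553·(cosh(1.469625) − 1) = 81.713772
T_max/T_min = cosh(S/(2a)) = 2.288809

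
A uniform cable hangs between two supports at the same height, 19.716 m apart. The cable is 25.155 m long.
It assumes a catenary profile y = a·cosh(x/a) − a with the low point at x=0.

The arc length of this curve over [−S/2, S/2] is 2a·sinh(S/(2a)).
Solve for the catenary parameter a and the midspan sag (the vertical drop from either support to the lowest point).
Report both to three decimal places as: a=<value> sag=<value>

seed: a₀ = √(S³/(24(L−S))) = √(19.716³/(24·5.439)) = 7.662369
iter 1: u=1.286547  f(a)=+4.683e-01  f'(a)=-1.669e+00  a ← 7.662369 − (+4.683e-01/-1.669e+00) = 7.942952
iter 2: u=1.241100  f(a)=+2.695e-02  f'(a)=-1.482e+00  a ← 7.942952 − (+2.695e-02/-1.482e+00) = 7.961139
iter 3: u=1.238265  f(a)=+1.013e-04  f'(a)=-1.471e+00  a ← 7.961139 − (+1.013e-04/-1.471e+00) = 7.961208
iter 4: u=1.238254  f(a)=+1.444e-09  f'(a)=-1.471e+00  a ← 7.961208 − (+1.444e-09/-1.471e+00) = 7.961208
iter 5: u=1.238254  f(a)=-3.553e-15  f'(a)=-1.471e+00  a ← 7.961208 − (-3.553e-15/-1.471e+00) = 7.961208
converged: |Δa| < 1e-12 after 5 iterations
sag = a·(cosh(S/(2a)) − 1) = 7.961208·(cosh(1.238254) − 1) = 6.924165
T_max/T_min = cosh(S/(2a)) = 1.869738

a=7.961 sag=6.924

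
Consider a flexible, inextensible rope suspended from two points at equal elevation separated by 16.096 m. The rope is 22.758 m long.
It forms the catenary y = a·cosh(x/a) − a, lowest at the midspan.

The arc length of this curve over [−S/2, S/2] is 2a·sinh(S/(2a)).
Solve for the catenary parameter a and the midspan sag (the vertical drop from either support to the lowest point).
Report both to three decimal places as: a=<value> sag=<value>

seed: a₀ = √(S³/(24(L−S))) = √(16.096³/(24·6.662)) = 5.107037
iter 1: u=1.575865  f(a)=+8.778e-01  f'(a)=-3.317e+00  a ← 5.107037 − (+8.778e-01/-3.317e+00) = 5.371684
iter 2: u=1.498227  f(a)=+7.285e-02  f'(a)=-2.787e+00  a ← 5.371684 − (+7.285e-02/-2.787e+00) = 5.397820
iter 3: u=1.490972  f(a)=+6.021e-04  f'(a)=-2.741e+00  a ← 5.397820 − (+6.021e-04/-2.741e+00) = 5.398040
iter 4: u=1.490912  f(a)=+4.187e-08  f'(a)=-2.741e+00  a ← 5.398040 − (+4.187e-08/-2.741e+00) = 5.398040
iter 5: u=1.490912  f(a)=-3.553e-15  f'(a)=-2.741e+00  a ← 5.398040 − (-3.553e-15/-2.741e+00) = 5.398040
converged: |Δa| < 1e-12 after 5 iterations
sag = a·(cosh(S/(2a)) − 1) = 5.398040·(cosh(1.490912) − 1) = 7.196422
T_max/T_min = cosh(S/(2a)) = 2.333155

a=5.398 sag=7.196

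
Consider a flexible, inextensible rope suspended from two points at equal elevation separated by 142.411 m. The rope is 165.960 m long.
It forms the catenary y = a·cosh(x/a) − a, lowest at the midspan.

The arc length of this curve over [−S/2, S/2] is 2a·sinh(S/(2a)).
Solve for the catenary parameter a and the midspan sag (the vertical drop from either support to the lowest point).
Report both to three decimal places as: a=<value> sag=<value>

seed: a₀ = √(S³/(24(L−S))) = √(142.411³/(24·23.549)) = 71.486404
iter 1: u=0.996071  f(a)=+1.196e+00  f'(a)=-7.266e-01  a ← 71.486404 − (+1.196e+00/-7.266e-01) = 73.132774
iter 2: u=0.973647  f(a)=+4.257e-02  f'(a)=-6.757e-01  a ← 73.132774 − (+4.257e-02/-6.757e-01) = 73.195779
iter 3: u=0.972809  f(a)=+5.833e-05  f'(a)=-6.738e-01  a ← 73.195779 − (+5.833e-05/-6.738e-01) = 73.195866
iter 4: u=0.972808  f(a)=+1.098e-10  f'(a)=-6.738e-01  a ← 73.195866 − (+1.098e-10/-6.738e-01) = 73.195866
iter 5: u=0.972808  f(a)=-2.842e-14  f'(a)=-6.738e-01  a ← 73.195866 − (-2.842e-14/-6.738e-01) = 73.195866
converged: |Δa| < 1e-12 after 5 iterations
sag = a·(cosh(S/(2a)) − 1) = 73.195866·(cosh(0.972808) − 1) = 37.453649
T_max/T_min = cosh(S/(2a)) = 1.511691

a=73.196 sag=37.454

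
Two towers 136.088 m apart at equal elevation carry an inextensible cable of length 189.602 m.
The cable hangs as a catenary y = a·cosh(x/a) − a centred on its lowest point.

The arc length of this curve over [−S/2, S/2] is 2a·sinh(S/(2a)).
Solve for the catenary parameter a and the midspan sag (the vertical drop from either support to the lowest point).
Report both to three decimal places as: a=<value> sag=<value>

a=46.706 sag=58.976

seed: a₀ = √(S³/(24(L−S))) = √(136.088³/(24·53.514)) = 44.298643
iter 1: u=1.536029  f(a)=+6.680e+00  f'(a)=-3.036e+00  a ← 44.298643 − (+6.680e+00/-3.036e+00) = 46.498540
iter 2: u=1.463358  f(a)=+5.298e-01  f'(a)=-2.572e+00  a ← 46.498540 − (+5.298e-01/-2.572e+00) = 46.704525
iter 3: u=1.456904  f(a)=+3.968e-03  f'(a)=-2.534e+00  a ← 46.704525 − (+3.968e-03/-2.534e+00) = 46.706091
iter 4: u=1.456855  f(a)=+2.262e-07  f'(a)=-2.533e+00  a ← 46.706091 − (+2.262e-07/-2.533e+00) = 46.706091
iter 5: u=1.456855  f(a)=+0.000e+00  f'(a)=-2.533e+00  a ← 46.706091 − (+0.000e+00/-2.533e+00) = 46.706091
converged: |Δa| < 1e-12 after 5 iterations
sag = a·(cosh(S/(2a)) − 1) = 46.706091·(cosh(1.456855) − 1) = 58.975925
T_max/T_min = cosh(S/(2a)) = 2.262703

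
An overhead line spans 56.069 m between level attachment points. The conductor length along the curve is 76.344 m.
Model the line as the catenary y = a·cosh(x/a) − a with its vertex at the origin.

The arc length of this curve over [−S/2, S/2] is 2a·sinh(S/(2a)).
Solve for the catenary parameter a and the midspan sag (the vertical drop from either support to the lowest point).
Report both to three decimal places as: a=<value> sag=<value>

a=19.989 sag=23.100

seed: a₀ = √(S³/(24(L−S))) = √(56.069³/(24·20.275)) = 19.032602
iter 1: u=1.472973  f(a)=+2.317e+00  f'(a)=-2.630e+00  a ← 19.032602 − (+2.317e+00/-2.630e+00) = 19.913401
iter 2: u=1.407821  f(a)=+1.705e-01  f'(a)=-2.256e+00  a ← 19.913401 − (+1.705e-01/-2.256e+00) = 19.988989
iter 3: u=1.402497  f(a)=+1.086e-03  f'(a)=-2.227e+00  a ← 19.988989 − (+1.086e-03/-2.227e+00) = 19.989477
iter 4: u=1.402463  f(a)=+4.469e-08  f'(a)=-2.227e+00  a ← 19.989477 − (+4.469e-08/-2.227e+00) = 19.989477
iter 5: u=1.402463  f(a)=+0.000e+00  f'(a)=-2.227e+00  a ← 19.989477 − (+0.000e+00/-2.227e+00) = 19.989477
converged: |Δa| < 1e-12 after 5 iterations
sag = a·(cosh(S/(2a)) − 1) = 19.989477·(cosh(1.402463) − 1) = 23.099742
T_max/T_min = cosh(S/(2a)) = 2.155595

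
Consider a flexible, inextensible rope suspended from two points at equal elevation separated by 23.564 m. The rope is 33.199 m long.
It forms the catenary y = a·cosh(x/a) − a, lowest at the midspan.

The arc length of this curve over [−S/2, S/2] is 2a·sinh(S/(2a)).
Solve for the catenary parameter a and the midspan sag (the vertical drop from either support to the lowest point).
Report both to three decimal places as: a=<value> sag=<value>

seed: a₀ = √(S³/(24(L−S))) = √(23.564³/(24·9.635)) = 7.522151
iter 1: u=1.566307  f(a)=+1.253e+00  f'(a)=-3.248e+00  a ← 7.522151 − (+1.253e+00/-3.248e+00) = 7.908041
iter 2: u=1.489876  f(a)=+1.029e-01  f'(a)=-2.735e+00  a ← 7.908041 − (+1.029e-01/-2.735e+00) = 7.945671
iter 3: u=1.482820  f(a)=+8.308e-04  f'(a)=-2.691e+00  a ← 7.945671 − (+8.308e-04/-2.691e+00) = 7.945980
iter 4: u=1.482762  f(a)=+5.512e-08  f'(a)=-2.690e+00  a ← 7.945980 − (+5.512e-08/-2.690e+00) = 7.945980
iter 5: u=1.482762  f(a)=-1.421e-14  f'(a)=-2.690e+00  a ← 7.945980 − (-1.421e-14/-2.690e+00) = 7.945980
converged: |Δa| < 1e-12 after 5 iterations
sag = a·(cosh(S/(2a)) − 1) = 7.945980·(cosh(1.482762) − 1) = 10.457335
T_max/T_min = cosh(S/(2a)) = 2.316053

a=7.946 sag=10.457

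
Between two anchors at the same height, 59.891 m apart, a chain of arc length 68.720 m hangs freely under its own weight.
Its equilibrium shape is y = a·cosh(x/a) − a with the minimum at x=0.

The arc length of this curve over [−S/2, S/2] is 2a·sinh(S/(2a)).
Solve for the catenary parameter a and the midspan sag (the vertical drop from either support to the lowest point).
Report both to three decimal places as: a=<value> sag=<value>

seed: a₀ = √(S³/(24(L−S))) = √(59.891³/(24·8.829)) = 31.840580
iter 1: u=0.940482  f(a)=+3.988e-01  f'(a)=-6.052e-01  a ← 31.840580 − (+3.988e-01/-6.052e-01) = 32.499516
iter 2: u=0.921414  f(a)=+1.272e-02  f'(a)=-5.672e-01  a ← 32.499516 − (+1.272e-02/-5.672e-01) = 32.521936
iter 3: u=0.920779  f(a)=+1.387e-05  f'(a)=-5.659e-01  a ← 32.521936 − (+1.387e-05/-5.659e-01) = 32.521961
iter 4: u=0.920778  f(a)=+1.653e-11  f'(a)=-5.659e-01  a ← 32.521961 − (+1.653e-11/-5.659e-01) = 32.521961
converged: |Δa| < 1e-12 after 4 iterations
sag = a·(cosh(S/(2a)) − 1) = 32.521961·(cosh(0.920778) − 1) = 14.788583
T_max/T_min = cosh(S/(2a)) = 1.454726

a=32.522 sag=14.789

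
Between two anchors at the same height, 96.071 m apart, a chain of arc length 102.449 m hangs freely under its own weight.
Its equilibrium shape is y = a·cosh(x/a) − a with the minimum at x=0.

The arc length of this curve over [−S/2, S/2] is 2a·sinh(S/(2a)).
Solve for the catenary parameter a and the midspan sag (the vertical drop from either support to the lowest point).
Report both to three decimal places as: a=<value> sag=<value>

a=76.856 sag=15.506

seed: a₀ = √(S³/(24(L−S))) = √(96.071³/(24·6.378)) = 76.109801
iter 1: u=0.631134  f(a)=+1.282e-01  f'(a)=-1.744e-01  a ← 76.109801 − (+1.282e-01/-1.744e-01) = 76.845236
iter 2: u=0.625094  f(a)=+1.882e-03  f'(a)=-1.693e-01  a ← 76.845236 − (+1.882e-03/-1.693e-01) = 76.856356
iter 3: u=0.625004  f(a)=+4.191e-07  f'(a)=-1.692e-01  a ← 76.856356 − (+4.191e-07/-1.692e-01) = 76.856359
iter 4: u=0.625004  f(a)=+1.421e-14  f'(a)=-1.692e-01  a ← 76.856359 − (+1.421e-14/-1.692e-01) = 76.856359
converged: |Δa| < 1e-12 after 4 iterations
sag = a·(cosh(S/(2a)) − 1) = 76.856359·(cosh(0.625004) − 1) = 15.506238
T_max/T_min = cosh(S/(2a)) = 1.201756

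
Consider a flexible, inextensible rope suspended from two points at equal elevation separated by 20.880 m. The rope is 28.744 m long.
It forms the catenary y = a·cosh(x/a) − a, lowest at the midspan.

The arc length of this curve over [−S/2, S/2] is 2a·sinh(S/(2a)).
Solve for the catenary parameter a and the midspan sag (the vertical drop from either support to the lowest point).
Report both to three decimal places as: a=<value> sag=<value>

seed: a₀ = √(S³/(24(L−S))) = √(20.880³/(24·7.864)) = 6.944938
iter 1: u=1.503253  f(a)=+9.379e-01  f'(a)=-2.820e+00  a ← 6.944938 − (+9.379e-01/-2.820e+00) = 7.277577
iter 2: u=1.434543  f(a)=+7.159e-02  f'(a)=-2.404e+00  a ← 7.277577 − (+7.159e-02/-2.404e+00) = 7.307357
iter 3: u=1.428697  f(a)=+4.934e-04  f'(a)=-2.371e+00  a ← 7.307357 − (+4.934e-04/-2.371e+00) = 7.307565
iter 4: u=1.428656  f(a)=+2.379e-08  f'(a)=-2.371e+00  a ← 7.307565 − (+2.379e-08/-2.371e+00) = 7.307565
iter 5: u=1.428656  f(a)=+0.000e+00  f'(a)=-2.371e+00  a ← 7.307565 − (+0.000e+00/-2.371e+00) = 7.307565
converged: |Δa| < 1e-12 after 5 iterations
sag = a·(cosh(S/(2a)) − 1) = 7.307565·(cosh(1.428656) − 1) = 8.815551
T_max/T_min = cosh(S/(2a)) = 2.206360

a=7.308 sag=8.816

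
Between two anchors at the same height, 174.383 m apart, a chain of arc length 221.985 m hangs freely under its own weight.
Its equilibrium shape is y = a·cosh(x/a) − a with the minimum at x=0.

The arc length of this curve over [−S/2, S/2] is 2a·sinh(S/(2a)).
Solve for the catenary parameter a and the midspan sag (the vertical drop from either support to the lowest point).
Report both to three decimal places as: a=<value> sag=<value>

a=70.761 sag=60.869

seed: a₀ = √(S³/(24(L−S))) = √(174.383³/(24·47.602)) = 68.129938
iter 1: u=1.279782  f(a)=+4.054e+00  f'(a)=-1.640e+00  a ← 68.129938 − (+4.054e+00/-1.640e+00) = 70.601651
iter 2: u=1.234978  f(a)=+2.310e-01  f'(a)=-1.458e+00  a ← 70.601651 − (+2.310e-01/-1.458e+00) = 70.760125
iter 3: u=1.232212  f(a)=+8.509e-04  f'(a)=-1.447e+00  a ← 70.760125 − (+8.509e-04/-1.447e+00) = 70.760713
iter 4: u=1.232202  f(a)=+1.164e-08  f'(a)=-1.447e+00  a ← 70.760713 − (+1.164e-08/-1.447e+00) = 70.760713
iter 5: u=1.232202  f(a)=+0.000e+00  f'(a)=-1.447e+00  a ← 70.760713 − (+0.000e+00/-1.447e+00) = 70.760713
converged: |Δa| < 1e-12 after 5 iterations
sag = a·(cosh(S/(2a)) − 1) = 70.760713·(cosh(1.232202) − 1) = 60.869122
T_max/T_min = cosh(S/(2a)) = 1.860211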